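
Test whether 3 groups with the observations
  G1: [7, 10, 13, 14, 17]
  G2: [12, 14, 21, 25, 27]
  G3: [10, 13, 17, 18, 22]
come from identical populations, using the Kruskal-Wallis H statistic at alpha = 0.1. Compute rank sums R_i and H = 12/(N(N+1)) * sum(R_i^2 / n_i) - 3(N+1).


Step 1: Combine all N = 15 observations and assign midranks.
sorted (value, group, rank): (7,G1,1), (10,G1,2.5), (10,G3,2.5), (12,G2,4), (13,G1,5.5), (13,G3,5.5), (14,G1,7.5), (14,G2,7.5), (17,G1,9.5), (17,G3,9.5), (18,G3,11), (21,G2,12), (22,G3,13), (25,G2,14), (27,G2,15)
Step 2: Sum ranks within each group.
R_1 = 26 (n_1 = 5)
R_2 = 52.5 (n_2 = 5)
R_3 = 41.5 (n_3 = 5)
Step 3: H = 12/(N(N+1)) * sum(R_i^2/n_i) - 3(N+1)
     = 12/(15*16) * (26^2/5 + 52.5^2/5 + 41.5^2/5) - 3*16
     = 0.050000 * 1030.9 - 48
     = 3.545000.
Step 4: Ties present; correction factor C = 1 - 24/(15^3 - 15) = 0.992857. Corrected H = 3.545000 / 0.992857 = 3.570504.
Step 5: Under H0, H ~ chi^2(2); p-value = 0.167755.
Step 6: alpha = 0.1. fail to reject H0.

H = 3.5705, df = 2, p = 0.167755, fail to reject H0.


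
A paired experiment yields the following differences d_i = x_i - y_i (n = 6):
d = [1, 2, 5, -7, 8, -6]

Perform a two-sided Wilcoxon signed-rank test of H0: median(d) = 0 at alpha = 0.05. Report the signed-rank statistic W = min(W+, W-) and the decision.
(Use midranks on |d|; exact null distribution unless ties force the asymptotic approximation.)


Step 1: Drop any zero differences (none here) and take |d_i|.
|d| = [1, 2, 5, 7, 8, 6]
Step 2: Midrank |d_i| (ties get averaged ranks).
ranks: |1|->1, |2|->2, |5|->3, |7|->5, |8|->6, |6|->4
Step 3: Attach original signs; sum ranks with positive sign and with negative sign.
W+ = 1 + 2 + 3 + 6 = 12
W- = 5 + 4 = 9
(Check: W+ + W- = 21 should equal n(n+1)/2 = 21.)
Step 4: Test statistic W = min(W+, W-) = 9.
Step 5: No ties, so the exact null distribution over the 2^6 = 64 sign assignments gives the two-sided p-value = 0.843750.
Step 6: alpha = 0.05. fail to reject H0.

W+ = 12, W- = 9, W = min = 9, p = 0.843750, fail to reject H0.


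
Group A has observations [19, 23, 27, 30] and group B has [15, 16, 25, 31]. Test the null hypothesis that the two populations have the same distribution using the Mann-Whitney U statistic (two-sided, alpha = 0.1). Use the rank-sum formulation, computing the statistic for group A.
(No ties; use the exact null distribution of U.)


Step 1: Combine and sort all 8 observations; assign midranks.
sorted (value, group): (15,Y), (16,Y), (19,X), (23,X), (25,Y), (27,X), (30,X), (31,Y)
ranks: 15->1, 16->2, 19->3, 23->4, 25->5, 27->6, 30->7, 31->8
Step 2: Rank sum for X: R1 = 3 + 4 + 6 + 7 = 20.
Step 3: U_X = R1 - n1(n1+1)/2 = 20 - 4*5/2 = 20 - 10 = 10.
       U_Y = n1*n2 - U_X = 16 - 10 = 6.
Step 4: No ties, so the exact null distribution of U (based on enumerating the C(8,4) = 70 equally likely rank assignments) gives the two-sided p-value.
Step 5: p-value = 0.685714; compare to alpha = 0.1. fail to reject H0.

U_X = 10, p = 0.685714, fail to reject H0 at alpha = 0.1.


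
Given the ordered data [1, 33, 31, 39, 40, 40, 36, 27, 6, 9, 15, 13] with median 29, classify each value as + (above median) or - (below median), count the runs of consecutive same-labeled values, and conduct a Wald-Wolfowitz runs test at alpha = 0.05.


Step 1: Compute median = 29; label A = above, B = below.
Labels in order: BAAAAAABBBBB  (n_A = 6, n_B = 6)
Step 2: Count runs R = 3.
Step 3: Under H0 (random ordering), E[R] = 2*n_A*n_B/(n_A+n_B) + 1 = 2*6*6/12 + 1 = 7.0000.
        Var[R] = 2*n_A*n_B*(2*n_A*n_B - n_A - n_B) / ((n_A+n_B)^2 * (n_A+n_B-1)) = 4320/1584 = 2.7273.
        SD[R] = 1.6514.
Step 4: Continuity-corrected z = (R + 0.5 - E[R]) / SD[R] = (3 + 0.5 - 7.0000) / 1.6514 = -2.1194.
Step 5: Two-sided p-value via normal approximation = 2*(1 - Phi(|z|)) = 0.034060.
Step 6: alpha = 0.05. reject H0.

R = 3, z = -2.1194, p = 0.034060, reject H0.


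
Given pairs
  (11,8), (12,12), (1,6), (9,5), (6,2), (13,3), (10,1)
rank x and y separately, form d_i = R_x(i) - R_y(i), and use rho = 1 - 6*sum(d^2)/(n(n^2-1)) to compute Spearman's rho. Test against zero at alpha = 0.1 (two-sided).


Step 1: Rank x and y separately (midranks; no ties here).
rank(x): 11->5, 12->6, 1->1, 9->3, 6->2, 13->7, 10->4
rank(y): 8->6, 12->7, 6->5, 5->4, 2->2, 3->3, 1->1
Step 2: d_i = R_x(i) - R_y(i); compute d_i^2.
  (5-6)^2=1, (6-7)^2=1, (1-5)^2=16, (3-4)^2=1, (2-2)^2=0, (7-3)^2=16, (4-1)^2=9
sum(d^2) = 44.
Step 3: rho = 1 - 6*44 / (7*(7^2 - 1)) = 1 - 264/336 = 0.214286.
Step 4: Under H0, t = rho * sqrt((n-2)/(1-rho^2)) = 0.4906 ~ t(5).
Step 5: Two-sided p-value from the t-distribution with 5 df = 0.644512.
Step 6: alpha = 0.1. fail to reject H0.

rho = 0.2143, p = 0.644512, fail to reject H0 at alpha = 0.1.


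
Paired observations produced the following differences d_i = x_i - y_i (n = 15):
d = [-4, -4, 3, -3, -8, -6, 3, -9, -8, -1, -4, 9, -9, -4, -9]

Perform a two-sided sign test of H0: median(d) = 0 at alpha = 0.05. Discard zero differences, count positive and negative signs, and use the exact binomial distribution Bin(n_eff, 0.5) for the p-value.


Step 1: Discard zero differences. Original n = 15; n_eff = number of nonzero differences = 15.
Nonzero differences (with sign): -4, -4, +3, -3, -8, -6, +3, -9, -8, -1, -4, +9, -9, -4, -9
Step 2: Count signs: positive = 3, negative = 12.
Step 3: Under H0: P(positive) = 0.5, so the number of positives S ~ Bin(15, 0.5).
Step 4: Two-sided exact p-value = sum of Bin(15,0.5) probabilities at or below the observed probability = 0.035156.
Step 5: alpha = 0.05. reject H0.

n_eff = 15, pos = 3, neg = 12, p = 0.035156, reject H0.


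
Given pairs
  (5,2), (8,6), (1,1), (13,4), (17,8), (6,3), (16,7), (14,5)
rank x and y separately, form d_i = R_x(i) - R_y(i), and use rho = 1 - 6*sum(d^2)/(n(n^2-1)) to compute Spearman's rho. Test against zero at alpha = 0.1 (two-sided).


Step 1: Rank x and y separately (midranks; no ties here).
rank(x): 5->2, 8->4, 1->1, 13->5, 17->8, 6->3, 16->7, 14->6
rank(y): 2->2, 6->6, 1->1, 4->4, 8->8, 3->3, 7->7, 5->5
Step 2: d_i = R_x(i) - R_y(i); compute d_i^2.
  (2-2)^2=0, (4-6)^2=4, (1-1)^2=0, (5-4)^2=1, (8-8)^2=0, (3-3)^2=0, (7-7)^2=0, (6-5)^2=1
sum(d^2) = 6.
Step 3: rho = 1 - 6*6 / (8*(8^2 - 1)) = 1 - 36/504 = 0.928571.
Step 4: Under H0, t = rho * sqrt((n-2)/(1-rho^2)) = 6.1283 ~ t(6).
Step 5: Two-sided p-value from the t-distribution with 6 df = 0.000863.
Step 6: alpha = 0.1. reject H0.

rho = 0.9286, p = 0.000863, reject H0 at alpha = 0.1.


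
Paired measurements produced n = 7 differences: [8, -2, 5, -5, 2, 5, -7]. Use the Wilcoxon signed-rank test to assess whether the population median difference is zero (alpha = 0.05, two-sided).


Step 1: Drop any zero differences (none here) and take |d_i|.
|d| = [8, 2, 5, 5, 2, 5, 7]
Step 2: Midrank |d_i| (ties get averaged ranks).
ranks: |8|->7, |2|->1.5, |5|->4, |5|->4, |2|->1.5, |5|->4, |7|->6
Step 3: Attach original signs; sum ranks with positive sign and with negative sign.
W+ = 7 + 4 + 1.5 + 4 = 16.5
W- = 1.5 + 4 + 6 = 11.5
(Check: W+ + W- = 28 should equal n(n+1)/2 = 28.)
Step 4: Test statistic W = min(W+, W-) = 11.5.
Step 5: Ties in |d|, so use the tie-corrected normal approximation.
        E[W] = n(n+1)/4 = 7*8/4 = 14.
        Tie groups: |d|=2 (t=2), |d|=5 (t=3); sum(t^3 - t) = 30.
        Var[W] = n(n+1)(2n+1)/24 - sum(t^3-t)/48 = 840/24 - 30/48 = 34.375.
        z = (W - E[W]) / sqrt(Var[W]) = (11.5 - 14) / 5.8630 = -0.4264.
        Two-sided p = 2*Phi(z) = 0.669815.
Step 6: alpha = 0.05. fail to reject H0.

W+ = 16.5, W- = 11.5, W = min = 11.5, p = 0.669815, fail to reject H0.


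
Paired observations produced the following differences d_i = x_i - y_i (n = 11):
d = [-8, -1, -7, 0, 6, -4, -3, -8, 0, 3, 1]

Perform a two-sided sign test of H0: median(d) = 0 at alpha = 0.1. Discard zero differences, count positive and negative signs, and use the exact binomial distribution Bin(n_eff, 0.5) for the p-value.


Step 1: Discard zero differences. Original n = 11; n_eff = number of nonzero differences = 9.
Nonzero differences (with sign): -8, -1, -7, +6, -4, -3, -8, +3, +1
Step 2: Count signs: positive = 3, negative = 6.
Step 3: Under H0: P(positive) = 0.5, so the number of positives S ~ Bin(9, 0.5).
Step 4: Two-sided exact p-value = sum of Bin(9,0.5) probabilities at or below the observed probability = 0.507812.
Step 5: alpha = 0.1. fail to reject H0.

n_eff = 9, pos = 3, neg = 6, p = 0.507812, fail to reject H0.


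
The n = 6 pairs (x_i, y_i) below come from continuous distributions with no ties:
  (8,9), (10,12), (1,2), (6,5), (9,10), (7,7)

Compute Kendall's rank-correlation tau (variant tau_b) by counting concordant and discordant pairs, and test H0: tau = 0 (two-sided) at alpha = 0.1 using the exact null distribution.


Step 1: Enumerate the 15 unordered pairs (i,j) with i<j and classify each by sign(x_j-x_i) * sign(y_j-y_i).
  (1,2):dx=+2,dy=+3->C; (1,3):dx=-7,dy=-7->C; (1,4):dx=-2,dy=-4->C; (1,5):dx=+1,dy=+1->C
  (1,6):dx=-1,dy=-2->C; (2,3):dx=-9,dy=-10->C; (2,4):dx=-4,dy=-7->C; (2,5):dx=-1,dy=-2->C
  (2,6):dx=-3,dy=-5->C; (3,4):dx=+5,dy=+3->C; (3,5):dx=+8,dy=+8->C; (3,6):dx=+6,dy=+5->C
  (4,5):dx=+3,dy=+5->C; (4,6):dx=+1,dy=+2->C; (5,6):dx=-2,dy=-3->C
Step 2: C = 15, D = 0, total pairs = 15.
Step 3: tau = (C - D)/(n(n-1)/2) = (15 - 0)/15 = 1.000000.
Step 4: Exact two-sided p-value (enumerate n! = 720 permutations of y under H0): p = 0.002778.
Step 5: alpha = 0.1. reject H0.

tau_b = 1.0000 (C=15, D=0), p = 0.002778, reject H0.


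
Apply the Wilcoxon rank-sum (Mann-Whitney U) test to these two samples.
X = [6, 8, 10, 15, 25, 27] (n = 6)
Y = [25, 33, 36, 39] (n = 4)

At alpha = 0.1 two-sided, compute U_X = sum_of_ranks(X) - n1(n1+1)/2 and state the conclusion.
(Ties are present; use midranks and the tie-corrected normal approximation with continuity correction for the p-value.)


Step 1: Combine and sort all 10 observations; assign midranks.
sorted (value, group): (6,X), (8,X), (10,X), (15,X), (25,X), (25,Y), (27,X), (33,Y), (36,Y), (39,Y)
ranks: 6->1, 8->2, 10->3, 15->4, 25->5.5, 25->5.5, 27->7, 33->8, 36->9, 39->10
Step 2: Rank sum for X: R1 = 1 + 2 + 3 + 4 + 5.5 + 7 = 22.5.
Step 3: U_X = R1 - n1(n1+1)/2 = 22.5 - 6*7/2 = 22.5 - 21 = 1.5.
       U_Y = n1*n2 - U_X = 24 - 1.5 = 22.5.
Step 4: Ties are present, so use the tie-corrected normal approximation (with continuity correction) for the p-value.
Step 5: p-value = 0.032476; compare to alpha = 0.1. reject H0.

U_X = 1.5, p = 0.032476, reject H0 at alpha = 0.1.


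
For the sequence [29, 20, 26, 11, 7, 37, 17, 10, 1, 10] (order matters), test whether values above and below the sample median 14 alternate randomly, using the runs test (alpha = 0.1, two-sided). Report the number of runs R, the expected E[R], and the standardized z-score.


Step 1: Compute median = 14; label A = above, B = below.
Labels in order: AAABBAABBB  (n_A = 5, n_B = 5)
Step 2: Count runs R = 4.
Step 3: Under H0 (random ordering), E[R] = 2*n_A*n_B/(n_A+n_B) + 1 = 2*5*5/10 + 1 = 6.0000.
        Var[R] = 2*n_A*n_B*(2*n_A*n_B - n_A - n_B) / ((n_A+n_B)^2 * (n_A+n_B-1)) = 2000/900 = 2.2222.
        SD[R] = 1.4907.
Step 4: Continuity-corrected z = (R + 0.5 - E[R]) / SD[R] = (4 + 0.5 - 6.0000) / 1.4907 = -1.0062.
Step 5: Two-sided p-value via normal approximation = 2*(1 - Phi(|z|)) = 0.314305.
Step 6: alpha = 0.1. fail to reject H0.

R = 4, z = -1.0062, p = 0.314305, fail to reject H0.


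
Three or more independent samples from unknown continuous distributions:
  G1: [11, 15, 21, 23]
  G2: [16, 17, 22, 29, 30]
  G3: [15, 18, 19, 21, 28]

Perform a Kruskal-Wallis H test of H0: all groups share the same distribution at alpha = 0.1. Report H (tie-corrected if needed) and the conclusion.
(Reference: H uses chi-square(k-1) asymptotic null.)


Step 1: Combine all N = 14 observations and assign midranks.
sorted (value, group, rank): (11,G1,1), (15,G1,2.5), (15,G3,2.5), (16,G2,4), (17,G2,5), (18,G3,6), (19,G3,7), (21,G1,8.5), (21,G3,8.5), (22,G2,10), (23,G1,11), (28,G3,12), (29,G2,13), (30,G2,14)
Step 2: Sum ranks within each group.
R_1 = 23 (n_1 = 4)
R_2 = 46 (n_2 = 5)
R_3 = 36 (n_3 = 5)
Step 3: H = 12/(N(N+1)) * sum(R_i^2/n_i) - 3(N+1)
     = 12/(14*15) * (23^2/4 + 46^2/5 + 36^2/5) - 3*15
     = 0.057143 * 814.65 - 45
     = 1.551429.
Step 4: Ties present; correction factor C = 1 - 12/(14^3 - 14) = 0.995604. Corrected H = 1.551429 / 0.995604 = 1.558278.
Step 5: Under H0, H ~ chi^2(2); p-value = 0.458801.
Step 6: alpha = 0.1. fail to reject H0.

H = 1.5583, df = 2, p = 0.458801, fail to reject H0.


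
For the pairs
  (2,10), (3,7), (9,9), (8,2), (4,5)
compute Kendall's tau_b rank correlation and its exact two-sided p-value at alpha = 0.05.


Step 1: Enumerate the 10 unordered pairs (i,j) with i<j and classify each by sign(x_j-x_i) * sign(y_j-y_i).
  (1,2):dx=+1,dy=-3->D; (1,3):dx=+7,dy=-1->D; (1,4):dx=+6,dy=-8->D; (1,5):dx=+2,dy=-5->D
  (2,3):dx=+6,dy=+2->C; (2,4):dx=+5,dy=-5->D; (2,5):dx=+1,dy=-2->D; (3,4):dx=-1,dy=-7->C
  (3,5):dx=-5,dy=-4->C; (4,5):dx=-4,dy=+3->D
Step 2: C = 3, D = 7, total pairs = 10.
Step 3: tau = (C - D)/(n(n-1)/2) = (3 - 7)/10 = -0.400000.
Step 4: Exact two-sided p-value (enumerate n! = 120 permutations of y under H0): p = 0.483333.
Step 5: alpha = 0.05. fail to reject H0.

tau_b = -0.4000 (C=3, D=7), p = 0.483333, fail to reject H0.


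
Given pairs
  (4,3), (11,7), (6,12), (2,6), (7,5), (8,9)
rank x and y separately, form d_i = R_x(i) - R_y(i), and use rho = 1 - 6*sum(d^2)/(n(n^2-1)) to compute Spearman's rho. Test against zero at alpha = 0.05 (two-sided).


Step 1: Rank x and y separately (midranks; no ties here).
rank(x): 4->2, 11->6, 6->3, 2->1, 7->4, 8->5
rank(y): 3->1, 7->4, 12->6, 6->3, 5->2, 9->5
Step 2: d_i = R_x(i) - R_y(i); compute d_i^2.
  (2-1)^2=1, (6-4)^2=4, (3-6)^2=9, (1-3)^2=4, (4-2)^2=4, (5-5)^2=0
sum(d^2) = 22.
Step 3: rho = 1 - 6*22 / (6*(6^2 - 1)) = 1 - 132/210 = 0.371429.
Step 4: Under H0, t = rho * sqrt((n-2)/(1-rho^2)) = 0.8001 ~ t(4).
Step 5: Two-sided p-value from the t-distribution with 4 df = 0.468478.
Step 6: alpha = 0.05. fail to reject H0.

rho = 0.3714, p = 0.468478, fail to reject H0 at alpha = 0.05.


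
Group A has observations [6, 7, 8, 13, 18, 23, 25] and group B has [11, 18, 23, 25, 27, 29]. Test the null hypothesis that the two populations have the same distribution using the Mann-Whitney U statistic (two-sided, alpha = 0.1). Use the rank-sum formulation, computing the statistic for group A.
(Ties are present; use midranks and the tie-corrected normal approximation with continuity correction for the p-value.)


Step 1: Combine and sort all 13 observations; assign midranks.
sorted (value, group): (6,X), (7,X), (8,X), (11,Y), (13,X), (18,X), (18,Y), (23,X), (23,Y), (25,X), (25,Y), (27,Y), (29,Y)
ranks: 6->1, 7->2, 8->3, 11->4, 13->5, 18->6.5, 18->6.5, 23->8.5, 23->8.5, 25->10.5, 25->10.5, 27->12, 29->13
Step 2: Rank sum for X: R1 = 1 + 2 + 3 + 5 + 6.5 + 8.5 + 10.5 = 36.5.
Step 3: U_X = R1 - n1(n1+1)/2 = 36.5 - 7*8/2 = 36.5 - 28 = 8.5.
       U_Y = n1*n2 - U_X = 42 - 8.5 = 33.5.
Step 4: Ties are present, so use the tie-corrected normal approximation (with continuity correction) for the p-value.
Step 5: p-value = 0.085179; compare to alpha = 0.1. reject H0.

U_X = 8.5, p = 0.085179, reject H0 at alpha = 0.1.


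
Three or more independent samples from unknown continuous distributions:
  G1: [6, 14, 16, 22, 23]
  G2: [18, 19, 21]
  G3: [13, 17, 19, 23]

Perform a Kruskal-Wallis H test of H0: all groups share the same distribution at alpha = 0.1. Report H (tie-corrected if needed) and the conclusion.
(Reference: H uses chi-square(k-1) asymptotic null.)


Step 1: Combine all N = 12 observations and assign midranks.
sorted (value, group, rank): (6,G1,1), (13,G3,2), (14,G1,3), (16,G1,4), (17,G3,5), (18,G2,6), (19,G2,7.5), (19,G3,7.5), (21,G2,9), (22,G1,10), (23,G1,11.5), (23,G3,11.5)
Step 2: Sum ranks within each group.
R_1 = 29.5 (n_1 = 5)
R_2 = 22.5 (n_2 = 3)
R_3 = 26 (n_3 = 4)
Step 3: H = 12/(N(N+1)) * sum(R_i^2/n_i) - 3(N+1)
     = 12/(12*13) * (29.5^2/5 + 22.5^2/3 + 26^2/4) - 3*13
     = 0.076923 * 511.8 - 39
     = 0.369231.
Step 4: Ties present; correction factor C = 1 - 12/(12^3 - 12) = 0.993007. Corrected H = 0.369231 / 0.993007 = 0.371831.
Step 5: Under H0, H ~ chi^2(2); p-value = 0.830344.
Step 6: alpha = 0.1. fail to reject H0.

H = 0.3718, df = 2, p = 0.830344, fail to reject H0.


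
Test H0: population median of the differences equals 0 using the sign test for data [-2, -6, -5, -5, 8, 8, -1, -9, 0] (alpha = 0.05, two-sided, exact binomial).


Step 1: Discard zero differences. Original n = 9; n_eff = number of nonzero differences = 8.
Nonzero differences (with sign): -2, -6, -5, -5, +8, +8, -1, -9
Step 2: Count signs: positive = 2, negative = 6.
Step 3: Under H0: P(positive) = 0.5, so the number of positives S ~ Bin(8, 0.5).
Step 4: Two-sided exact p-value = sum of Bin(8,0.5) probabilities at or below the observed probability = 0.289062.
Step 5: alpha = 0.05. fail to reject H0.

n_eff = 8, pos = 2, neg = 6, p = 0.289062, fail to reject H0.


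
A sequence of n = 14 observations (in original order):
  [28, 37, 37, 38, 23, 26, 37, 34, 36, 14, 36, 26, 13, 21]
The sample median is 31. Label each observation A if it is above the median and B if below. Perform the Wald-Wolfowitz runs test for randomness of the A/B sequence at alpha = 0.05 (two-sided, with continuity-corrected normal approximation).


Step 1: Compute median = 31; label A = above, B = below.
Labels in order: BAAABBAAABABBB  (n_A = 7, n_B = 7)
Step 2: Count runs R = 7.
Step 3: Under H0 (random ordering), E[R] = 2*n_A*n_B/(n_A+n_B) + 1 = 2*7*7/14 + 1 = 8.0000.
        Var[R] = 2*n_A*n_B*(2*n_A*n_B - n_A - n_B) / ((n_A+n_B)^2 * (n_A+n_B-1)) = 8232/2548 = 3.2308.
        SD[R] = 1.7974.
Step 4: Continuity-corrected z = (R + 0.5 - E[R]) / SD[R] = (7 + 0.5 - 8.0000) / 1.7974 = -0.2782.
Step 5: Two-sided p-value via normal approximation = 2*(1 - Phi(|z|)) = 0.780879.
Step 6: alpha = 0.05. fail to reject H0.

R = 7, z = -0.2782, p = 0.780879, fail to reject H0.


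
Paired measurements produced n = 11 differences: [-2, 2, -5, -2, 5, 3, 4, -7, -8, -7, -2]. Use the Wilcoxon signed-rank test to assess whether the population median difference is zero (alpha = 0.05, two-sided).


Step 1: Drop any zero differences (none here) and take |d_i|.
|d| = [2, 2, 5, 2, 5, 3, 4, 7, 8, 7, 2]
Step 2: Midrank |d_i| (ties get averaged ranks).
ranks: |2|->2.5, |2|->2.5, |5|->7.5, |2|->2.5, |5|->7.5, |3|->5, |4|->6, |7|->9.5, |8|->11, |7|->9.5, |2|->2.5
Step 3: Attach original signs; sum ranks with positive sign and with negative sign.
W+ = 2.5 + 7.5 + 5 + 6 = 21
W- = 2.5 + 7.5 + 2.5 + 9.5 + 11 + 9.5 + 2.5 = 45
(Check: W+ + W- = 66 should equal n(n+1)/2 = 66.)
Step 4: Test statistic W = min(W+, W-) = 21.
Step 5: Ties in |d|, so use the tie-corrected normal approximation.
        E[W] = n(n+1)/4 = 11*12/4 = 33.
        Tie groups: |d|=2 (t=4), |d|=5 (t=2), |d|=7 (t=2); sum(t^3 - t) = 72.
        Var[W] = n(n+1)(2n+1)/24 - sum(t^3-t)/48 = 3036/24 - 72/48 = 125.
        z = (W - E[W]) / sqrt(Var[W]) = (21 - 33) / 11.1803 = -1.0733.
        Two-sided p = 2*Phi(z) = 0.283131.
Step 6: alpha = 0.05. fail to reject H0.

W+ = 21, W- = 45, W = min = 21, p = 0.283131, fail to reject H0.


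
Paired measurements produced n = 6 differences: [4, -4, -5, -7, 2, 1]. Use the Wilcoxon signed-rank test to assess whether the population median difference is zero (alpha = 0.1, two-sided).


Step 1: Drop any zero differences (none here) and take |d_i|.
|d| = [4, 4, 5, 7, 2, 1]
Step 2: Midrank |d_i| (ties get averaged ranks).
ranks: |4|->3.5, |4|->3.5, |5|->5, |7|->6, |2|->2, |1|->1
Step 3: Attach original signs; sum ranks with positive sign and with negative sign.
W+ = 3.5 + 2 + 1 = 6.5
W- = 3.5 + 5 + 6 = 14.5
(Check: W+ + W- = 21 should equal n(n+1)/2 = 21.)
Step 4: Test statistic W = min(W+, W-) = 6.5.
Step 5: Ties in |d|, so use the tie-corrected normal approximation.
        E[W] = n(n+1)/4 = 6*7/4 = 10.5.
        Tie groups: |d|=4 (t=2); sum(t^3 - t) = 6.
        Var[W] = n(n+1)(2n+1)/24 - sum(t^3-t)/48 = 546/24 - 6/48 = 22.625.
        z = (W - E[W]) / sqrt(Var[W]) = (6.5 - 10.5) / 4.7566 = -0.8409.
        Two-sided p = 2*Phi(z) = 0.400381.
Step 6: alpha = 0.1. fail to reject H0.

W+ = 6.5, W- = 14.5, W = min = 6.5, p = 0.400381, fail to reject H0.


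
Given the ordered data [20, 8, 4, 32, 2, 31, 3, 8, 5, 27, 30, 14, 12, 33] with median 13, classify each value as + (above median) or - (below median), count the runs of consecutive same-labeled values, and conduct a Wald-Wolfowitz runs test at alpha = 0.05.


Step 1: Compute median = 13; label A = above, B = below.
Labels in order: ABBABABBBAAABA  (n_A = 7, n_B = 7)
Step 2: Count runs R = 9.
Step 3: Under H0 (random ordering), E[R] = 2*n_A*n_B/(n_A+n_B) + 1 = 2*7*7/14 + 1 = 8.0000.
        Var[R] = 2*n_A*n_B*(2*n_A*n_B - n_A - n_B) / ((n_A+n_B)^2 * (n_A+n_B-1)) = 8232/2548 = 3.2308.
        SD[R] = 1.7974.
Step 4: Continuity-corrected z = (R - 0.5 - E[R]) / SD[R] = (9 - 0.5 - 8.0000) / 1.7974 = 0.2782.
Step 5: Two-sided p-value via normal approximation = 2*(1 - Phi(|z|)) = 0.780879.
Step 6: alpha = 0.05. fail to reject H0.

R = 9, z = 0.2782, p = 0.780879, fail to reject H0.


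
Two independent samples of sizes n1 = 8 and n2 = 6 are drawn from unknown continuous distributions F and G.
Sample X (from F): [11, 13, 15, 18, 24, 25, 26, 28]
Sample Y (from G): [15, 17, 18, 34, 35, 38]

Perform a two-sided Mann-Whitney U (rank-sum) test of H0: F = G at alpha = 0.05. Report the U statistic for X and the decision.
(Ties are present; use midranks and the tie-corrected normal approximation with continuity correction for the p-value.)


Step 1: Combine and sort all 14 observations; assign midranks.
sorted (value, group): (11,X), (13,X), (15,X), (15,Y), (17,Y), (18,X), (18,Y), (24,X), (25,X), (26,X), (28,X), (34,Y), (35,Y), (38,Y)
ranks: 11->1, 13->2, 15->3.5, 15->3.5, 17->5, 18->6.5, 18->6.5, 24->8, 25->9, 26->10, 28->11, 34->12, 35->13, 38->14
Step 2: Rank sum for X: R1 = 1 + 2 + 3.5 + 6.5 + 8 + 9 + 10 + 11 = 51.
Step 3: U_X = R1 - n1(n1+1)/2 = 51 - 8*9/2 = 51 - 36 = 15.
       U_Y = n1*n2 - U_X = 48 - 15 = 33.
Step 4: Ties are present, so use the tie-corrected normal approximation (with continuity correction) for the p-value.
Step 5: p-value = 0.271435; compare to alpha = 0.05. fail to reject H0.

U_X = 15, p = 0.271435, fail to reject H0 at alpha = 0.05.


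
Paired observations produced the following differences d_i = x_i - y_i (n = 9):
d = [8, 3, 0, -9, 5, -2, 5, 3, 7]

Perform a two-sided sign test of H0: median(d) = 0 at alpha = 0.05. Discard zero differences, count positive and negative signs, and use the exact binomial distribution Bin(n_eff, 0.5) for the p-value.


Step 1: Discard zero differences. Original n = 9; n_eff = number of nonzero differences = 8.
Nonzero differences (with sign): +8, +3, -9, +5, -2, +5, +3, +7
Step 2: Count signs: positive = 6, negative = 2.
Step 3: Under H0: P(positive) = 0.5, so the number of positives S ~ Bin(8, 0.5).
Step 4: Two-sided exact p-value = sum of Bin(8,0.5) probabilities at or below the observed probability = 0.289062.
Step 5: alpha = 0.05. fail to reject H0.

n_eff = 8, pos = 6, neg = 2, p = 0.289062, fail to reject H0.


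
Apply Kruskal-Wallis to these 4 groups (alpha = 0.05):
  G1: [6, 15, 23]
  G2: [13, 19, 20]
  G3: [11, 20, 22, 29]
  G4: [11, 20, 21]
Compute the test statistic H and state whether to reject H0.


Step 1: Combine all N = 13 observations and assign midranks.
sorted (value, group, rank): (6,G1,1), (11,G3,2.5), (11,G4,2.5), (13,G2,4), (15,G1,5), (19,G2,6), (20,G2,8), (20,G3,8), (20,G4,8), (21,G4,10), (22,G3,11), (23,G1,12), (29,G3,13)
Step 2: Sum ranks within each group.
R_1 = 18 (n_1 = 3)
R_2 = 18 (n_2 = 3)
R_3 = 34.5 (n_3 = 4)
R_4 = 20.5 (n_4 = 3)
Step 3: H = 12/(N(N+1)) * sum(R_i^2/n_i) - 3(N+1)
     = 12/(13*14) * (18^2/3 + 18^2/3 + 34.5^2/4 + 20.5^2/3) - 3*14
     = 0.065934 * 653.646 - 42
     = 1.097527.
Step 4: Ties present; correction factor C = 1 - 30/(13^3 - 13) = 0.986264. Corrected H = 1.097527 / 0.986264 = 1.112813.
Step 5: Under H0, H ~ chi^2(3); p-value = 0.773982.
Step 6: alpha = 0.05. fail to reject H0.

H = 1.1128, df = 3, p = 0.773982, fail to reject H0.


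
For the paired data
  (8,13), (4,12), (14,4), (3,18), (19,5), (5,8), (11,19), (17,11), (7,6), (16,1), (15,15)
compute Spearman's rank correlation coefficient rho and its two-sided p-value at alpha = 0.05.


Step 1: Rank x and y separately (midranks; no ties here).
rank(x): 8->5, 4->2, 14->7, 3->1, 19->11, 5->3, 11->6, 17->10, 7->4, 16->9, 15->8
rank(y): 13->8, 12->7, 4->2, 18->10, 5->3, 8->5, 19->11, 11->6, 6->4, 1->1, 15->9
Step 2: d_i = R_x(i) - R_y(i); compute d_i^2.
  (5-8)^2=9, (2-7)^2=25, (7-2)^2=25, (1-10)^2=81, (11-3)^2=64, (3-5)^2=4, (6-11)^2=25, (10-6)^2=16, (4-4)^2=0, (9-1)^2=64, (8-9)^2=1
sum(d^2) = 314.
Step 3: rho = 1 - 6*314 / (11*(11^2 - 1)) = 1 - 1884/1320 = -0.427273.
Step 4: Under H0, t = rho * sqrt((n-2)/(1-rho^2)) = -1.4177 ~ t(9).
Step 5: Two-sided p-value from the t-distribution with 9 df = 0.189944.
Step 6: alpha = 0.05. fail to reject H0.

rho = -0.4273, p = 0.189944, fail to reject H0 at alpha = 0.05.


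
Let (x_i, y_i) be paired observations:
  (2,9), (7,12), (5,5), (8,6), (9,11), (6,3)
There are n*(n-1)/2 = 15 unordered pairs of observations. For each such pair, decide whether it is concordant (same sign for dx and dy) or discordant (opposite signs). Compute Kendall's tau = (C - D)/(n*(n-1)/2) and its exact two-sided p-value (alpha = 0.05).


Step 1: Enumerate the 15 unordered pairs (i,j) with i<j and classify each by sign(x_j-x_i) * sign(y_j-y_i).
  (1,2):dx=+5,dy=+3->C; (1,3):dx=+3,dy=-4->D; (1,4):dx=+6,dy=-3->D; (1,5):dx=+7,dy=+2->C
  (1,6):dx=+4,dy=-6->D; (2,3):dx=-2,dy=-7->C; (2,4):dx=+1,dy=-6->D; (2,5):dx=+2,dy=-1->D
  (2,6):dx=-1,dy=-9->C; (3,4):dx=+3,dy=+1->C; (3,5):dx=+4,dy=+6->C; (3,6):dx=+1,dy=-2->D
  (4,5):dx=+1,dy=+5->C; (4,6):dx=-2,dy=-3->C; (5,6):dx=-3,dy=-8->C
Step 2: C = 9, D = 6, total pairs = 15.
Step 3: tau = (C - D)/(n(n-1)/2) = (9 - 6)/15 = 0.200000.
Step 4: Exact two-sided p-value (enumerate n! = 720 permutations of y under H0): p = 0.719444.
Step 5: alpha = 0.05. fail to reject H0.

tau_b = 0.2000 (C=9, D=6), p = 0.719444, fail to reject H0.


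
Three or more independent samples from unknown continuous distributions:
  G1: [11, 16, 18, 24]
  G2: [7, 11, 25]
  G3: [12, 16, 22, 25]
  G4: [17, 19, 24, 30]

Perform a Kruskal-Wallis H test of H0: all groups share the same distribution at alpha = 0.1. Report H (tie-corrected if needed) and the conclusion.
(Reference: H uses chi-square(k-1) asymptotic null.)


Step 1: Combine all N = 15 observations and assign midranks.
sorted (value, group, rank): (7,G2,1), (11,G1,2.5), (11,G2,2.5), (12,G3,4), (16,G1,5.5), (16,G3,5.5), (17,G4,7), (18,G1,8), (19,G4,9), (22,G3,10), (24,G1,11.5), (24,G4,11.5), (25,G2,13.5), (25,G3,13.5), (30,G4,15)
Step 2: Sum ranks within each group.
R_1 = 27.5 (n_1 = 4)
R_2 = 17 (n_2 = 3)
R_3 = 33 (n_3 = 4)
R_4 = 42.5 (n_4 = 4)
Step 3: H = 12/(N(N+1)) * sum(R_i^2/n_i) - 3(N+1)
     = 12/(15*16) * (27.5^2/4 + 17^2/3 + 33^2/4 + 42.5^2/4) - 3*16
     = 0.050000 * 1009.21 - 48
     = 2.460417.
Step 4: Ties present; correction factor C = 1 - 24/(15^3 - 15) = 0.992857. Corrected H = 2.460417 / 0.992857 = 2.478118.
Step 5: Under H0, H ~ chi^2(3); p-value = 0.479259.
Step 6: alpha = 0.1. fail to reject H0.

H = 2.4781, df = 3, p = 0.479259, fail to reject H0.


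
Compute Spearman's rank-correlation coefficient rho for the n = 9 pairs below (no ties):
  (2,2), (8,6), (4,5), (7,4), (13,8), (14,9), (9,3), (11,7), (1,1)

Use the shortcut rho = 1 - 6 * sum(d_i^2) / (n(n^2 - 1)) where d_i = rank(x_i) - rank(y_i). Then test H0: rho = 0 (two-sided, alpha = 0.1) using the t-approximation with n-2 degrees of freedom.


Step 1: Rank x and y separately (midranks; no ties here).
rank(x): 2->2, 8->5, 4->3, 7->4, 13->8, 14->9, 9->6, 11->7, 1->1
rank(y): 2->2, 6->6, 5->5, 4->4, 8->8, 9->9, 3->3, 7->7, 1->1
Step 2: d_i = R_x(i) - R_y(i); compute d_i^2.
  (2-2)^2=0, (5-6)^2=1, (3-5)^2=4, (4-4)^2=0, (8-8)^2=0, (9-9)^2=0, (6-3)^2=9, (7-7)^2=0, (1-1)^2=0
sum(d^2) = 14.
Step 3: rho = 1 - 6*14 / (9*(9^2 - 1)) = 1 - 84/720 = 0.883333.
Step 4: Under H0, t = rho * sqrt((n-2)/(1-rho^2)) = 4.9858 ~ t(7).
Step 5: Two-sided p-value from the t-distribution with 7 df = 0.001591.
Step 6: alpha = 0.1. reject H0.

rho = 0.8833, p = 0.001591, reject H0 at alpha = 0.1.


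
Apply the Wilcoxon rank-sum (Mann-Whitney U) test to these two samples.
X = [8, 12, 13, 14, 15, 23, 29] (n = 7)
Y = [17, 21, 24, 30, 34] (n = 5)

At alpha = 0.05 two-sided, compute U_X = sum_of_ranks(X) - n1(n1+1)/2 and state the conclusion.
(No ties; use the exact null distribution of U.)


Step 1: Combine and sort all 12 observations; assign midranks.
sorted (value, group): (8,X), (12,X), (13,X), (14,X), (15,X), (17,Y), (21,Y), (23,X), (24,Y), (29,X), (30,Y), (34,Y)
ranks: 8->1, 12->2, 13->3, 14->4, 15->5, 17->6, 21->7, 23->8, 24->9, 29->10, 30->11, 34->12
Step 2: Rank sum for X: R1 = 1 + 2 + 3 + 4 + 5 + 8 + 10 = 33.
Step 3: U_X = R1 - n1(n1+1)/2 = 33 - 7*8/2 = 33 - 28 = 5.
       U_Y = n1*n2 - U_X = 35 - 5 = 30.
Step 4: No ties, so the exact null distribution of U (based on enumerating the C(12,7) = 792 equally likely rank assignments) gives the two-sided p-value.
Step 5: p-value = 0.047980; compare to alpha = 0.05. reject H0.

U_X = 5, p = 0.047980, reject H0 at alpha = 0.05.


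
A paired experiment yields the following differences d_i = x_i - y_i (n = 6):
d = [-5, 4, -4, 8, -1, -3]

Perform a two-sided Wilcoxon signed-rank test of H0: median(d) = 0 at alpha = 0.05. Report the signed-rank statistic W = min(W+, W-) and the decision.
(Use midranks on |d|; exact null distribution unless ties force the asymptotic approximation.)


Step 1: Drop any zero differences (none here) and take |d_i|.
|d| = [5, 4, 4, 8, 1, 3]
Step 2: Midrank |d_i| (ties get averaged ranks).
ranks: |5|->5, |4|->3.5, |4|->3.5, |8|->6, |1|->1, |3|->2
Step 3: Attach original signs; sum ranks with positive sign and with negative sign.
W+ = 3.5 + 6 = 9.5
W- = 5 + 3.5 + 1 + 2 = 11.5
(Check: W+ + W- = 21 should equal n(n+1)/2 = 21.)
Step 4: Test statistic W = min(W+, W-) = 9.5.
Step 5: Ties in |d|, so use the tie-corrected normal approximation.
        E[W] = n(n+1)/4 = 6*7/4 = 10.5.
        Tie groups: |d|=4 (t=2); sum(t^3 - t) = 6.
        Var[W] = n(n+1)(2n+1)/24 - sum(t^3-t)/48 = 546/24 - 6/48 = 22.625.
        z = (W - E[W]) / sqrt(Var[W]) = (9.5 - 10.5) / 4.7566 = -0.2102.
        Two-sided p = 2*Phi(z) = 0.833484.
Step 6: alpha = 0.05. fail to reject H0.

W+ = 9.5, W- = 11.5, W = min = 9.5, p = 0.833484, fail to reject H0.


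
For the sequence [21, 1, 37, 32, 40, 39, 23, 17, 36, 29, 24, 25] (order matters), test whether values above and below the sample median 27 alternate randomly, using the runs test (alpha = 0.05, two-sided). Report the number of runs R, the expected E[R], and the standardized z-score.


Step 1: Compute median = 27; label A = above, B = below.
Labels in order: BBAAAABBAABB  (n_A = 6, n_B = 6)
Step 2: Count runs R = 5.
Step 3: Under H0 (random ordering), E[R] = 2*n_A*n_B/(n_A+n_B) + 1 = 2*6*6/12 + 1 = 7.0000.
        Var[R] = 2*n_A*n_B*(2*n_A*n_B - n_A - n_B) / ((n_A+n_B)^2 * (n_A+n_B-1)) = 4320/1584 = 2.7273.
        SD[R] = 1.6514.
Step 4: Continuity-corrected z = (R + 0.5 - E[R]) / SD[R] = (5 + 0.5 - 7.0000) / 1.6514 = -0.9083.
Step 5: Two-sided p-value via normal approximation = 2*(1 - Phi(|z|)) = 0.363722.
Step 6: alpha = 0.05. fail to reject H0.

R = 5, z = -0.9083, p = 0.363722, fail to reject H0.


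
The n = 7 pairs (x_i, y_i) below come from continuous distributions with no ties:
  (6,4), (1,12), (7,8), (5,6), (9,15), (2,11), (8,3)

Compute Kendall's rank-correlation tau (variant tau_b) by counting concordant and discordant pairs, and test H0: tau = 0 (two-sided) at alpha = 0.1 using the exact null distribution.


Step 1: Enumerate the 21 unordered pairs (i,j) with i<j and classify each by sign(x_j-x_i) * sign(y_j-y_i).
  (1,2):dx=-5,dy=+8->D; (1,3):dx=+1,dy=+4->C; (1,4):dx=-1,dy=+2->D; (1,5):dx=+3,dy=+11->C
  (1,6):dx=-4,dy=+7->D; (1,7):dx=+2,dy=-1->D; (2,3):dx=+6,dy=-4->D; (2,4):dx=+4,dy=-6->D
  (2,5):dx=+8,dy=+3->C; (2,6):dx=+1,dy=-1->D; (2,7):dx=+7,dy=-9->D; (3,4):dx=-2,dy=-2->C
  (3,5):dx=+2,dy=+7->C; (3,6):dx=-5,dy=+3->D; (3,7):dx=+1,dy=-5->D; (4,5):dx=+4,dy=+9->C
  (4,6):dx=-3,dy=+5->D; (4,7):dx=+3,dy=-3->D; (5,6):dx=-7,dy=-4->C; (5,7):dx=-1,dy=-12->C
  (6,7):dx=+6,dy=-8->D
Step 2: C = 8, D = 13, total pairs = 21.
Step 3: tau = (C - D)/(n(n-1)/2) = (8 - 13)/21 = -0.238095.
Step 4: Exact two-sided p-value (enumerate n! = 5040 permutations of y under H0): p = 0.561905.
Step 5: alpha = 0.1. fail to reject H0.

tau_b = -0.2381 (C=8, D=13), p = 0.561905, fail to reject H0.


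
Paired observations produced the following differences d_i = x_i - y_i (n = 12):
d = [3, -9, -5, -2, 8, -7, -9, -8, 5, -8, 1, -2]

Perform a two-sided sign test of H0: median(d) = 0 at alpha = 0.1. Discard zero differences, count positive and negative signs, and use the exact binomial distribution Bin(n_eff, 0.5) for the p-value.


Step 1: Discard zero differences. Original n = 12; n_eff = number of nonzero differences = 12.
Nonzero differences (with sign): +3, -9, -5, -2, +8, -7, -9, -8, +5, -8, +1, -2
Step 2: Count signs: positive = 4, negative = 8.
Step 3: Under H0: P(positive) = 0.5, so the number of positives S ~ Bin(12, 0.5).
Step 4: Two-sided exact p-value = sum of Bin(12,0.5) probabilities at or below the observed probability = 0.387695.
Step 5: alpha = 0.1. fail to reject H0.

n_eff = 12, pos = 4, neg = 8, p = 0.387695, fail to reject H0.


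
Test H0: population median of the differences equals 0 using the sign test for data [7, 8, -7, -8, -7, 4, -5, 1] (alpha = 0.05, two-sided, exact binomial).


Step 1: Discard zero differences. Original n = 8; n_eff = number of nonzero differences = 8.
Nonzero differences (with sign): +7, +8, -7, -8, -7, +4, -5, +1
Step 2: Count signs: positive = 4, negative = 4.
Step 3: Under H0: P(positive) = 0.5, so the number of positives S ~ Bin(8, 0.5).
Step 4: Two-sided exact p-value = sum of Bin(8,0.5) probabilities at or below the observed probability = 1.000000.
Step 5: alpha = 0.05. fail to reject H0.

n_eff = 8, pos = 4, neg = 4, p = 1.000000, fail to reject H0.


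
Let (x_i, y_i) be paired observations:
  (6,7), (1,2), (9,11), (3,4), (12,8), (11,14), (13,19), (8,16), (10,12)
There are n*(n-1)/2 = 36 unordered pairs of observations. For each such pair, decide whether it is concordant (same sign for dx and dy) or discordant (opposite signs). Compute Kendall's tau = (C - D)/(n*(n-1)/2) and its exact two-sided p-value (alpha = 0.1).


Step 1: Enumerate the 36 unordered pairs (i,j) with i<j and classify each by sign(x_j-x_i) * sign(y_j-y_i).
  (1,2):dx=-5,dy=-5->C; (1,3):dx=+3,dy=+4->C; (1,4):dx=-3,dy=-3->C; (1,5):dx=+6,dy=+1->C
  (1,6):dx=+5,dy=+7->C; (1,7):dx=+7,dy=+12->C; (1,8):dx=+2,dy=+9->C; (1,9):dx=+4,dy=+5->C
  (2,3):dx=+8,dy=+9->C; (2,4):dx=+2,dy=+2->C; (2,5):dx=+11,dy=+6->C; (2,6):dx=+10,dy=+12->C
  (2,7):dx=+12,dy=+17->C; (2,8):dx=+7,dy=+14->C; (2,9):dx=+9,dy=+10->C; (3,4):dx=-6,dy=-7->C
  (3,5):dx=+3,dy=-3->D; (3,6):dx=+2,dy=+3->C; (3,7):dx=+4,dy=+8->C; (3,8):dx=-1,dy=+5->D
  (3,9):dx=+1,dy=+1->C; (4,5):dx=+9,dy=+4->C; (4,6):dx=+8,dy=+10->C; (4,7):dx=+10,dy=+15->C
  (4,8):dx=+5,dy=+12->C; (4,9):dx=+7,dy=+8->C; (5,6):dx=-1,dy=+6->D; (5,7):dx=+1,dy=+11->C
  (5,8):dx=-4,dy=+8->D; (5,9):dx=-2,dy=+4->D; (6,7):dx=+2,dy=+5->C; (6,8):dx=-3,dy=+2->D
  (6,9):dx=-1,dy=-2->C; (7,8):dx=-5,dy=-3->C; (7,9):dx=-3,dy=-7->C; (8,9):dx=+2,dy=-4->D
Step 2: C = 29, D = 7, total pairs = 36.
Step 3: tau = (C - D)/(n(n-1)/2) = (29 - 7)/36 = 0.611111.
Step 4: Exact two-sided p-value (enumerate n! = 362880 permutations of y under H0): p = 0.024741.
Step 5: alpha = 0.1. reject H0.

tau_b = 0.6111 (C=29, D=7), p = 0.024741, reject H0.


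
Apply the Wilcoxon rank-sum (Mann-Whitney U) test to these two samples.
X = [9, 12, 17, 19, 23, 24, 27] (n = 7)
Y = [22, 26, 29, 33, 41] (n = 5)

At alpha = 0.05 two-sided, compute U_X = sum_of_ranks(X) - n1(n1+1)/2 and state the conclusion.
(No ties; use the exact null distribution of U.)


Step 1: Combine and sort all 12 observations; assign midranks.
sorted (value, group): (9,X), (12,X), (17,X), (19,X), (22,Y), (23,X), (24,X), (26,Y), (27,X), (29,Y), (33,Y), (41,Y)
ranks: 9->1, 12->2, 17->3, 19->4, 22->5, 23->6, 24->7, 26->8, 27->9, 29->10, 33->11, 41->12
Step 2: Rank sum for X: R1 = 1 + 2 + 3 + 4 + 6 + 7 + 9 = 32.
Step 3: U_X = R1 - n1(n1+1)/2 = 32 - 7*8/2 = 32 - 28 = 4.
       U_Y = n1*n2 - U_X = 35 - 4 = 31.
Step 4: No ties, so the exact null distribution of U (based on enumerating the C(12,7) = 792 equally likely rank assignments) gives the two-sided p-value.
Step 5: p-value = 0.030303; compare to alpha = 0.05. reject H0.

U_X = 4, p = 0.030303, reject H0 at alpha = 0.05.


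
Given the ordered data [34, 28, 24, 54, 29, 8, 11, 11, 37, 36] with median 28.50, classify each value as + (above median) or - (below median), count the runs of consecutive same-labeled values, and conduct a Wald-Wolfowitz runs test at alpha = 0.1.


Step 1: Compute median = 28.50; label A = above, B = below.
Labels in order: ABBAABBBAA  (n_A = 5, n_B = 5)
Step 2: Count runs R = 5.
Step 3: Under H0 (random ordering), E[R] = 2*n_A*n_B/(n_A+n_B) + 1 = 2*5*5/10 + 1 = 6.0000.
        Var[R] = 2*n_A*n_B*(2*n_A*n_B - n_A - n_B) / ((n_A+n_B)^2 * (n_A+n_B-1)) = 2000/900 = 2.2222.
        SD[R] = 1.4907.
Step 4: Continuity-corrected z = (R + 0.5 - E[R]) / SD[R] = (5 + 0.5 - 6.0000) / 1.4907 = -0.3354.
Step 5: Two-sided p-value via normal approximation = 2*(1 - Phi(|z|)) = 0.737316.
Step 6: alpha = 0.1. fail to reject H0.

R = 5, z = -0.3354, p = 0.737316, fail to reject H0.


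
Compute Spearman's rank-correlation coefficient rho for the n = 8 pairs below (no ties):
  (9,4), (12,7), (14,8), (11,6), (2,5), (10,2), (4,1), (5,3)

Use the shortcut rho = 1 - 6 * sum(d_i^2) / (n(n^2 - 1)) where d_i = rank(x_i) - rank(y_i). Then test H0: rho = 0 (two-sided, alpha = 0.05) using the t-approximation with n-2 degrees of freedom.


Step 1: Rank x and y separately (midranks; no ties here).
rank(x): 9->4, 12->7, 14->8, 11->6, 2->1, 10->5, 4->2, 5->3
rank(y): 4->4, 7->7, 8->8, 6->6, 5->5, 2->2, 1->1, 3->3
Step 2: d_i = R_x(i) - R_y(i); compute d_i^2.
  (4-4)^2=0, (7-7)^2=0, (8-8)^2=0, (6-6)^2=0, (1-5)^2=16, (5-2)^2=9, (2-1)^2=1, (3-3)^2=0
sum(d^2) = 26.
Step 3: rho = 1 - 6*26 / (8*(8^2 - 1)) = 1 - 156/504 = 0.690476.
Step 4: Under H0, t = rho * sqrt((n-2)/(1-rho^2)) = 2.3382 ~ t(6).
Step 5: Two-sided p-value from the t-distribution with 6 df = 0.057990.
Step 6: alpha = 0.05. fail to reject H0.

rho = 0.6905, p = 0.057990, fail to reject H0 at alpha = 0.05.


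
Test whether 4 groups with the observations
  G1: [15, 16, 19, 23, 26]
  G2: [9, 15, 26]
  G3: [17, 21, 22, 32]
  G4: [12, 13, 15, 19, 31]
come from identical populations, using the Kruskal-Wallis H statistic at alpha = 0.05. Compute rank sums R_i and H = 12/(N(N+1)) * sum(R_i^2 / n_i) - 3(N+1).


Step 1: Combine all N = 17 observations and assign midranks.
sorted (value, group, rank): (9,G2,1), (12,G4,2), (13,G4,3), (15,G1,5), (15,G2,5), (15,G4,5), (16,G1,7), (17,G3,8), (19,G1,9.5), (19,G4,9.5), (21,G3,11), (22,G3,12), (23,G1,13), (26,G1,14.5), (26,G2,14.5), (31,G4,16), (32,G3,17)
Step 2: Sum ranks within each group.
R_1 = 49 (n_1 = 5)
R_2 = 20.5 (n_2 = 3)
R_3 = 48 (n_3 = 4)
R_4 = 35.5 (n_4 = 5)
Step 3: H = 12/(N(N+1)) * sum(R_i^2/n_i) - 3(N+1)
     = 12/(17*18) * (49^2/5 + 20.5^2/3 + 48^2/4 + 35.5^2/5) - 3*18
     = 0.039216 * 1448.33 - 54
     = 2.797386.
Step 4: Ties present; correction factor C = 1 - 36/(17^3 - 17) = 0.992647. Corrected H = 2.797386 / 0.992647 = 2.818107.
Step 5: Under H0, H ~ chi^2(3); p-value = 0.420528.
Step 6: alpha = 0.05. fail to reject H0.

H = 2.8181, df = 3, p = 0.420528, fail to reject H0.


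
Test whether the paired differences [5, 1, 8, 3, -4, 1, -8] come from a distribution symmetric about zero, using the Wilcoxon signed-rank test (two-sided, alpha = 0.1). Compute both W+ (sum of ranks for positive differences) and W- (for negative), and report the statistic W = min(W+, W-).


Step 1: Drop any zero differences (none here) and take |d_i|.
|d| = [5, 1, 8, 3, 4, 1, 8]
Step 2: Midrank |d_i| (ties get averaged ranks).
ranks: |5|->5, |1|->1.5, |8|->6.5, |3|->3, |4|->4, |1|->1.5, |8|->6.5
Step 3: Attach original signs; sum ranks with positive sign and with negative sign.
W+ = 5 + 1.5 + 6.5 + 3 + 1.5 = 17.5
W- = 4 + 6.5 = 10.5
(Check: W+ + W- = 28 should equal n(n+1)/2 = 28.)
Step 4: Test statistic W = min(W+, W-) = 10.5.
Step 5: Ties in |d|, so use the tie-corrected normal approximation.
        E[W] = n(n+1)/4 = 7*8/4 = 14.
        Tie groups: |d|=1 (t=2), |d|=8 (t=2); sum(t^3 - t) = 12.
        Var[W] = n(n+1)(2n+1)/24 - sum(t^3-t)/48 = 840/24 - 12/48 = 34.75.
        z = (W - E[W]) / sqrt(Var[W]) = (10.5 - 14) / 5.8949 = -0.5937.
        Two-sided p = 2*Phi(z) = 0.552691.
Step 6: alpha = 0.1. fail to reject H0.

W+ = 17.5, W- = 10.5, W = min = 10.5, p = 0.552691, fail to reject H0.
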